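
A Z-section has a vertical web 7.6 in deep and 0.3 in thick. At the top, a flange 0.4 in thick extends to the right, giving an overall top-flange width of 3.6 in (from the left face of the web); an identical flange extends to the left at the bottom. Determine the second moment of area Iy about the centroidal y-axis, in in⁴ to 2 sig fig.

Iy ≈ 11 in⁴

Decompose the section into non-overlapping parts with the origin at the bottom-left of its bounding rectangle.
Web: 0.3 × 7.6, A = 2.28 in², x = 3.45 in, Ī = 0.0171 in⁴.
Top flange (beyond web): 3.3 × 0.4, A = 1.32 in², x = 5.25 in, Ī = 1.198 in⁴.
Bottom flange (beyond web): 3.3 × 0.4, A = 1.32 in², x = 1.65 in, Ī = 1.198 in⁴.
Centroid: x̄ = ΣA·x / ΣA = 3.45 in.
Transfer each piece to the centroidal y-axis using Ī + A·d² with d = x − 3.45:
  web: d = 0 in → contributes +0.0171 in⁴
  top flange (beyond web): d = 1.8 in → contributes +5.475 in⁴
  bottom flange (beyond web): d = -1.8 in → contributes +5.475 in⁴
Total I = 10.97 in⁴.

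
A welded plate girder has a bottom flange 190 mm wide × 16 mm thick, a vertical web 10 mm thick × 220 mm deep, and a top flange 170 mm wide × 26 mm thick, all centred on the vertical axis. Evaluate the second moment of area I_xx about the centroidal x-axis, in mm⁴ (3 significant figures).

I_xx ≈ 1.15 × 10⁸ mm⁴

Treat the section as a set of non-overlapping primitives; coordinates are from the bounding-box lower-left.
Bottom plate: 190 × 16, A = 3 040 mm², y = 8 mm, Ī = 64 853 mm⁴.
Web plate: 10 × 220, A = 2 200 mm², y = 126 mm, Ī = 8 873 333 mm⁴.
Top plate: 170 × 26, A = 4 420 mm², y = 249 mm, Ī = 248 993 mm⁴.
Centroid: ȳ = ΣA·y / ΣA = 145.14 mm.
Transfer each piece to the centroidal x-axis using Ī + A·d² with d = y − 145.14:
  bottom plate: d = -137.14 mm → contributes +57 243 396 mm⁴
  web plate: d = -19.145 mm → contributes +9 679 695 mm⁴
  top plate: d = 103.86 mm → contributes +47 922 566 mm⁴
Total I = 114 845 657 mm⁴.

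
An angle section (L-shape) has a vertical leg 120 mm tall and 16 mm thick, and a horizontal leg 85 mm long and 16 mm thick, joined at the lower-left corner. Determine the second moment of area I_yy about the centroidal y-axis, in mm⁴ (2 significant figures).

I_yy ≈ 1.7 × 10⁶ mm⁴

Decompose the section into non-overlapping parts with the origin at the bottom-left of its bounding rectangle.
Vertical leg: 16 × 120, A = 1 920 mm², x = 8 mm, Ī = 40 960 mm⁴.
Horizontal leg (remainder): 69 × 16, A = 1 104 mm², x = 50.5 mm, Ī = 438 012 mm⁴.
Centroid: x̄ = ΣA·x / ΣA = 23.52 mm.
Transfer each piece to the centroidal y-axis using Ī + A·d² with d = x − 23.52:
  vertical leg: d = -15.52 mm → contributes +503 185 mm⁴
  horizontal leg (remainder): d = 26.98 mm → contributes +1 241 882 mm⁴
Total I = 1 745 067 mm⁴.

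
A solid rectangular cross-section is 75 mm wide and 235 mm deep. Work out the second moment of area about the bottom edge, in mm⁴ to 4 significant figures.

The section: 75 × 235, A = 17 625 mm², y = 117.5 mm, Ī = 81 111 719 mm⁴.
Transfer it to the bottom edge using Ī + A·d² with d = y − 0:
  the section: d = 117.5 mm → contributes +324 446 875 mm⁴
Total I = 324 446 875 mm⁴.

I_base ≈ 3.244 × 10⁸ mm⁴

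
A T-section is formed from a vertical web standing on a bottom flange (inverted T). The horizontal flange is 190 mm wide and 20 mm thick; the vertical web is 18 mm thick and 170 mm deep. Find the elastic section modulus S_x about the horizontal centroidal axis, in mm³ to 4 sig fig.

Decompose the section into non-overlapping parts with the origin at the bottom-left of its bounding rectangle.
Flange: 190 × 20, A = 3 800 mm², y = 10 mm, Ī = 126 667 mm⁴.
Web: 18 × 170, A = 3 060 mm², y = 105 mm, Ī = 7 369 500 mm⁴.
Centroid: ȳ = ΣA·y / ΣA = 52.3761 mm.
Transfer each piece to the horizontal centroidal axis using Ī + A·d² with d = y − 52.3761:
  flange: d = -42.3761 mm → contributes +6 950 453 mm⁴
  web: d = 52.6239 mm → contributes +15 843 483 mm⁴
Total I = 22 793 936 mm⁴.
Extreme fibre distance c = 137.624 mm; S = I/c = 165 625 mm³.

S_x ≈ 1.656 × 10⁵ mm³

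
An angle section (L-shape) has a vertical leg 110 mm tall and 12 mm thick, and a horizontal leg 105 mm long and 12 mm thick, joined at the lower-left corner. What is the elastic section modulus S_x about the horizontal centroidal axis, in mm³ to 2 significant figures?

Split into non-overlapping primitives; take the origin at the lower-left of the bounding box.
Vertical leg: 12 × 110, A = 1 320 mm², y = 55 mm, Ī = 1 331 000 mm⁴.
Horizontal leg (remainder): 93 × 12, A = 1 116 mm², y = 6 mm, Ī = 13 392 mm⁴.
Centroid: ȳ = ΣA·y / ΣA = 32.55 mm.
Transfer each piece to the horizontal centroidal axis using Ī + A·d² with d = y − 32.55:
  vertical leg: d = 22.45 mm → contributes +1 996 181 mm⁴
  horizontal leg (remainder): d = -26.55 mm → contributes +800 165 mm⁴
Total I = 2 796 346 mm⁴.
Extreme fibre distance c = 77.45 mm; S = I/c = 36 106 mm³.

S_x ≈ 3.6 × 10⁴ mm³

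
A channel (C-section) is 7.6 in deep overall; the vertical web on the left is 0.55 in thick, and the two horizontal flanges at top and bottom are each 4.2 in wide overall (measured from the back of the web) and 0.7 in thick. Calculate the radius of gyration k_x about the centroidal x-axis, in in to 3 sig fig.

Break the section into simple shapes (no overlaps), measuring from the bottom-left corner of the bounding box.
Web: 0.55 × 7.6, A = 4.18 in², y = 3.8 in, Ī = 20.12 in⁴.
Top flange (beyond web): 3.65 × 0.7, A = 2.555 in², y = 7.25 in, Ī = 0.10433 in⁴.
Bottom flange (beyond web): 3.65 × 0.7, A = 2.555 in², y = 0.35 in, Ī = 0.10433 in⁴.
By symmetry the centroid is at mid-height, ȳ = 3.8 in.
Transfer each piece to the centroidal x-axis using Ī + A·d² with d = y − 3.8:
  web: d = 0 in → contributes +20.12 in⁴
  top flange (beyond web): d = 3.45 in → contributes +30.515 in⁴
  bottom flange (beyond web): d = -3.45 in → contributes +30.515 in⁴
Total I = 81.15 in⁴.
Radius of gyration: k = √(I/A) = √(81.15 / 9.29) = 2.9555 in.

k_x ≈ 2.96 in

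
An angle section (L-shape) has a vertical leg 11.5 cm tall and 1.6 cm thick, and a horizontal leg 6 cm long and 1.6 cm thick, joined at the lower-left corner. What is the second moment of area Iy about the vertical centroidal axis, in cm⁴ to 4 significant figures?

Iy ≈ 61.11 cm⁴

Decompose the section into non-overlapping parts with the origin at the bottom-left of its bounding rectangle.
Vertical leg: 1.6 × 11.5, A = 18.4 cm², x = 0.8 cm, Ī = 3.92533 cm⁴.
Horizontal leg (remainder): 4.4 × 1.6, A = 7.04 cm², x = 3.8 cm, Ī = 11.3579 cm⁴.
Centroid: x̄ = ΣA·x / ΣA = 1.63019 cm.
Transfer each piece to the vertical centroidal axis using Ī + A·d² with d = x − 1.63019:
  vertical leg: d = -0.830189 cm → contributes +16.6069 cm⁴
  horizontal leg (remainder): d = 2.16981 cm → contributes +44.5028 cm⁴
Total I = 61.1096 cm⁴.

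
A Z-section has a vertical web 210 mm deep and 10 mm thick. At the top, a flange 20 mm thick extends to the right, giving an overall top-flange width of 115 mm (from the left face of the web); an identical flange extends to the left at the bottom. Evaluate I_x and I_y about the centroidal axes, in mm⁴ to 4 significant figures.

Decompose the section into non-overlapping parts with the origin at the bottom-left of its bounding rectangle.
Web: 10 × 210, A = 2 100 mm², y = 105 mm, Ī = 7 717 500 mm⁴.
Top flange (beyond web): 105 × 20, A = 2 100 mm², y = 200 mm, Ī = 70 000 mm⁴.
Bottom flange (beyond web): 105 × 20, A = 2 100 mm², y = 10 mm, Ī = 70 000 mm⁴.
Centroid: ȳ = ΣA·y / ΣA = 105 mm.
Transfer each piece to the centroidal x-axis using Ī + A·d² with d = y − 105:
  web: d = 0 mm → contributes +7 717 500 mm⁴
  top flange (beyond web): d = 95 mm → contributes +19 022 500 mm⁴
  bottom flange (beyond web): d = -95 mm → contributes +19 022 500 mm⁴
Total I = 45 762 500 mm⁴.
For the y-axis: x̄ = 110 mm.
Repeating about the centroidal y-axis gives I_y = 17 762 500 mm⁴.

I_x ≈ 4.576 × 10⁷ mm⁴, I_y ≈ 1.776 × 10⁷ mm⁴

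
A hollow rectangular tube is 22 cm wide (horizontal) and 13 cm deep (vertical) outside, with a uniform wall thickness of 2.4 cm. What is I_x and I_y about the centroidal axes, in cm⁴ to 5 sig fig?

Break the section into simple shapes (no overlaps), measuring from the bottom-left corner of the bounding box.
Outer rectangle: 22 × 13, A = 286 cm², y = 6.5 cm, Ī = 4027.833 cm⁴.
Inner void (subtracted): 17.2 × 8.2, A = 141.04 cm², y = 6.5 cm, Ī = 790.2941 cm⁴.
By symmetry the centroid is at mid-height, ȳ = 6.5 cm.
All pieces are centred on the centroidal x-axis, so I = ΣĪ (holes subtracted) = 3237.539 cm⁴.
Repeating about the centroidal y-axis gives I_y = 8058.227 cm⁴.

I_x ≈ 3237.5 cm⁴, I_y ≈ 8058.2 cm⁴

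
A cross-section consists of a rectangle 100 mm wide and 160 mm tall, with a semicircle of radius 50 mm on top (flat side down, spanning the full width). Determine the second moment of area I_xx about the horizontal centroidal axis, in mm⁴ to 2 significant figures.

Treat the section as a set of non-overlapping primitives; coordinates are from the bounding-box lower-left.
Rectangular body: 100 × 160, A = 16 000 mm², y = 80 mm, Ī = 34 133 333 mm⁴.
Semicircular cap: semicircle r = 50, A = 3 927 mm², y = 181.2 mm, Ī = 685 981 mm⁴.
Centroid: ȳ = ΣA·y / ΣA = 99.95 mm.
Transfer each piece to the horizontal centroidal axis using Ī + A·d² with d = y − 99.95:
  rectangular body: d = -19.95 mm → contributes +40 499 744 mm⁴
  semicircular cap: d = 81.27 mm → contributes +26 625 071 mm⁴
Total I = 67 124 815 mm⁴.

I_xx ≈ 6.7 × 10⁷ mm⁴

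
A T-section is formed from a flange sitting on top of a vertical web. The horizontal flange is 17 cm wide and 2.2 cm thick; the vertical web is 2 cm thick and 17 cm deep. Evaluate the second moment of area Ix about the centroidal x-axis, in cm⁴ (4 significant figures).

Ix ≈ 2475 cm⁴

Break the section into simple shapes (no overlaps), measuring from the bottom-left corner of the bounding box.
Flange: 17 × 2.2, A = 37.4 cm², y = 18.1 cm, Ī = 15.0847 cm⁴.
Web: 2 × 17, A = 34 cm², y = 8.5 cm, Ī = 818.833 cm⁴.
Centroid: ȳ = ΣA·y / ΣA = 13.5286 cm.
Transfer each piece to the centroidal x-axis using Ī + A·d² with d = y − 13.5286:
  flange: d = 4.57143 cm → contributes +796.668 cm⁴
  web: d = -5.02857 cm → contributes +1678.58 cm⁴
Total I = 2475.24 cm⁴.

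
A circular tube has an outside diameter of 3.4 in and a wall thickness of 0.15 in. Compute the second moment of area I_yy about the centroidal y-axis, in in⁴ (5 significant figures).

Break the section into simple shapes (no overlaps), measuring from the bottom-left corner of the bounding box.
Outer circle: ⌀3.4, A = 9.079203 in², x = 1.7 in, Ī = 6.559724 in⁴.
Bore (subtracted): ⌀3.1, A = 7.547676 in², x = 1.7 in, Ī = 4.533323 in⁴.
By symmetry the centroid is at mid-width, x̄ = 1.7 in.
All pieces are centred on the centroidal y-axis, so I = ΣĪ (holes subtracted) = 2.026401 in⁴.

I_yy ≈ 2.0264 in⁴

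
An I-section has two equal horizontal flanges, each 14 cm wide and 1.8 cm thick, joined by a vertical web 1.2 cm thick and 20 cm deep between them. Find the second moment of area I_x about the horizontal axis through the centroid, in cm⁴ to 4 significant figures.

I_x ≈ 6802 cm⁴

Break the section into simple shapes (no overlaps), measuring from the bottom-left corner of the bounding box.
Bottom flange: 14 × 1.8, A = 25.2 cm², y = 0.9 cm, Ī = 6.804 cm⁴.
Web: 1.2 × 20, A = 24 cm², y = 11.8 cm, Ī = 800 cm⁴.
Top flange: 14 × 1.8, A = 25.2 cm², y = 22.7 cm, Ī = 6.804 cm⁴.
By symmetry the centroid is at mid-height, ȳ = 11.8 cm.
Transfer each piece to the horizontal axis through the centroid using Ī + A·d² with d = y − 11.8:
  bottom flange: d = -10.9 cm → contributes +3000.82 cm⁴
  web: d = 0 cm → contributes +800 cm⁴
  top flange: d = 10.9 cm → contributes +3000.82 cm⁴
Total I = 6801.63 cm⁴.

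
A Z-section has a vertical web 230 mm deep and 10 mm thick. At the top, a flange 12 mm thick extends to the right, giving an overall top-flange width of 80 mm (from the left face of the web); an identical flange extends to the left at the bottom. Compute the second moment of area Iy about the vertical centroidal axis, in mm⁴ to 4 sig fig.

Break the section into simple shapes (no overlaps), measuring from the bottom-left corner of the bounding box.
Web: 10 × 230, A = 2 300 mm², x = 75 mm, Ī = 19166.7 mm⁴.
Top flange (beyond web): 70 × 12, A = 840 mm², x = 115 mm, Ī = 343 000 mm⁴.
Bottom flange (beyond web): 70 × 12, A = 840 mm², x = 35 mm, Ī = 343 000 mm⁴.
Centroid: x̄ = ΣA·x / ΣA = 75 mm.
Transfer each piece to the vertical centroidal axis using Ī + A·d² with d = x − 75:
  web: d = 0 mm → contributes +19166.7 mm⁴
  top flange (beyond web): d = 40 mm → contributes +1 687 000 mm⁴
  bottom flange (beyond web): d = -40 mm → contributes +1 687 000 mm⁴
Total I = 3 393 167 mm⁴.

Iy ≈ 3.393 × 10⁶ mm⁴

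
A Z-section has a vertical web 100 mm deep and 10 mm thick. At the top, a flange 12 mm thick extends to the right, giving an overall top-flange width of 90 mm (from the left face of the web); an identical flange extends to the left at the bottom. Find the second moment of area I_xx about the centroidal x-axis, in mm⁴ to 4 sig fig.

Decompose the section into non-overlapping parts with the origin at the bottom-left of its bounding rectangle.
Web: 10 × 100, A = 1 000 mm², y = 50 mm, Ī = 833 333 mm⁴.
Top flange (beyond web): 80 × 12, A = 960 mm², y = 94 mm, Ī = 11 520 mm⁴.
Bottom flange (beyond web): 80 × 12, A = 960 mm², y = 6 mm, Ī = 11 520 mm⁴.
Centroid: ȳ = ΣA·y / ΣA = 50 mm.
Transfer each piece to the centroidal x-axis using Ī + A·d² with d = y − 50:
  web: d = 0 mm → contributes +833 333 mm⁴
  top flange (beyond web): d = 44 mm → contributes +1 870 080 mm⁴
  bottom flange (beyond web): d = -44 mm → contributes +1 870 080 mm⁴
Total I = 4 573 493 mm⁴.

I_xx ≈ 4.573 × 10⁶ mm⁴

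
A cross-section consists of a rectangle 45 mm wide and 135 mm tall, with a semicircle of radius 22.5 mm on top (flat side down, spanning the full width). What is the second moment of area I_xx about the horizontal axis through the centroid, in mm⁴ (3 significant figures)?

I_xx ≈ 1.34 × 10⁷ mm⁴

Split into non-overlapping primitives; take the origin at the lower-left of the bounding box.
Rectangular body: 45 × 135, A = 6 075 mm², y = 67.5 mm, Ī = 9 226 406 mm⁴.
Semicircular cap: semicircle r = 22.5, A = 795.22 mm², y = 144.55 mm, Ī = 28 130 mm⁴.
Centroid: ȳ = ΣA·y / ΣA = 76.418 mm.
Transfer each piece to the horizontal axis through the centroid using Ī + A·d² with d = y − 76.418:
  rectangular body: d = -8.9183 mm → contributes +9 709 590 mm⁴
  semicircular cap: d = 68.131 mm → contributes +3 719 385 mm⁴
Total I = 13 428 975 mm⁴.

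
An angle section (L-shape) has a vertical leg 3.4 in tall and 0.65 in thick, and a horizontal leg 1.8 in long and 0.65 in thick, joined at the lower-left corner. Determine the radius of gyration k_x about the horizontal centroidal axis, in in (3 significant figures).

Break the section into simple shapes (no overlaps), measuring from the bottom-left corner of the bounding box.
Vertical leg: 0.65 × 3.4, A = 2.21 in², y = 1.7 in, Ī = 2.129 in⁴.
Horizontal leg (remainder): 1.15 × 0.65, A = 0.7475 in², y = 0.325 in, Ī = 0.026318 in⁴.
Centroid: ȳ = ΣA·y / ΣA = 1.3525 in.
Transfer each piece to the horizontal centroidal axis using Ī + A·d² with d = y − 1.3525:
  vertical leg: d = 0.34753 in → contributes +2.3959 in⁴
  horizontal leg (remainder): d = -1.0275 in → contributes +0.81545 in⁴
Total I = 3.2113 in⁴.
Radius of gyration: k = √(I/A) = √(3.2113 / 2.9575) = 1.042 in.

k_x ≈ 1.04 in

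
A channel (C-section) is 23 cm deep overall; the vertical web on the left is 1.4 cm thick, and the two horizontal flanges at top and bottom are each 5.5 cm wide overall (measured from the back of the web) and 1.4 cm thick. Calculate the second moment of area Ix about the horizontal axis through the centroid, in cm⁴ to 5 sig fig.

Break the section into simple shapes (no overlaps), measuring from the bottom-left corner of the bounding box.
Web: 1.4 × 23, A = 32.2 cm², y = 11.5 cm, Ī = 1419.483 cm⁴.
Top flange (beyond web): 4.1 × 1.4, A = 5.74 cm², y = 22.3 cm, Ī = 0.9375333 cm⁴.
Bottom flange (beyond web): 4.1 × 1.4, A = 5.74 cm², y = 0.7 cm, Ī = 0.9375333 cm⁴.
By symmetry the centroid is at mid-height, ȳ = 11.5 cm.
Transfer each piece to the horizontal axis through the centroid using Ī + A·d² with d = y − 11.5:
  web: d = 0 cm → contributes +1419.483 cm⁴
  top flange (beyond web): d = 10.8 cm → contributes +670.4511 cm⁴
  bottom flange (beyond web): d = -10.8 cm → contributes +670.4511 cm⁴
Total I = 2760.386 cm⁴.

Ix ≈ 2760.4 cm⁴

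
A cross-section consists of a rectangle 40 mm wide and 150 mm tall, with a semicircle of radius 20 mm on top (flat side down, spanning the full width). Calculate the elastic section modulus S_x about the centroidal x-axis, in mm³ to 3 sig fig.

S_x ≈ 1.75 × 10⁵ mm³

Break the section into simple shapes (no overlaps), measuring from the bottom-left corner of the bounding box.
Rectangular body: 40 × 150, A = 6 000 mm², y = 75 mm, Ī = 11 250 000 mm⁴.
Semicircular cap: semicircle r = 20, A = 628.32 mm², y = 158.49 mm, Ī = 17 561 mm⁴.
Centroid: ȳ = ΣA·y / ΣA = 82.914 mm.
Transfer each piece to the centroidal x-axis using Ī + A·d² with d = y − 82.914:
  rectangular body: d = -7.9141 mm → contributes +11 625 799 mm⁴
  semicircular cap: d = 75.574 mm → contributes +3 606 173 mm⁴
Total I = 15 231 972 mm⁴.
Extreme fibre distance c = 87.086 mm; S = I/c = 174 907 mm³.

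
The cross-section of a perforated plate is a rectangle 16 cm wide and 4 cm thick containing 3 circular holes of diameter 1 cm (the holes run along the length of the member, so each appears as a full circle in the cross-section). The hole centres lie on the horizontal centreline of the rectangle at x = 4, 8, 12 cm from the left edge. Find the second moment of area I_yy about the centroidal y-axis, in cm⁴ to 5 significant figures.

I_yy ≈ 1340.1 cm⁴

Split into non-overlapping primitives; take the origin at the lower-left of the bounding box.
Plate: 16 × 4, A = 64 cm², x = 8 cm, Ī = 1365.333 cm⁴.
Hole 1 (subtracted): ⌀1, A = 0.7853982 cm², x = 4 cm, Ī = 0.04908739 cm⁴.
Hole 2 (subtracted): ⌀1, A = 0.7853982 cm², x = 8 cm, Ī = 0.04908739 cm⁴.
Hole 3 (subtracted): ⌀1, A = 0.7853982 cm², x = 12 cm, Ī = 0.04908739 cm⁴.
By symmetry the centroid is at mid-width, x̄ = 8 cm.
Transfer each piece to the centroidal y-axis using Ī + A·d² with d = x − 8:
  plate: d = 0 cm → contributes +1365.333 cm⁴
  hole 1: d = -4 cm → contributes −12.61546 cm⁴
  hole 2: d = 0 cm → contributes −0.04908739 cm⁴
  hole 3: d = 4 cm → contributes −12.61546 cm⁴
Total I = 1340.053 cm⁴.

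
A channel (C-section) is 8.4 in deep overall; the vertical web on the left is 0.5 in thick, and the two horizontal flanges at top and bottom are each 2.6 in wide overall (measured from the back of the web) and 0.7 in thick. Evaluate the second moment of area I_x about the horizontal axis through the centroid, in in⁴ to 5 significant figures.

Decompose the section into non-overlapping parts with the origin at the bottom-left of its bounding rectangle.
Web: 0.5 × 8.4, A = 4.2 in², y = 4.2 in, Ī = 24.696 in⁴.
Top flange (beyond web): 2.1 × 0.7, A = 1.47 in², y = 8.05 in, Ī = 0.060025 in⁴.
Bottom flange (beyond web): 2.1 × 0.7, A = 1.47 in², y = 0.35 in, Ī = 0.060025 in⁴.
By symmetry the centroid is at mid-height, ȳ = 4.2 in.
Transfer each piece to the horizontal axis through the centroid using Ī + A·d² with d = y − 4.2:
  web: d = 0 in → contributes +24.696 in⁴
  top flange (beyond web): d = 3.85 in → contributes +21.8491 in⁴
  bottom flange (beyond web): d = -3.85 in → contributes +21.8491 in⁴
Total I = 68.3942 in⁴.

I_x ≈ 68.394 in⁴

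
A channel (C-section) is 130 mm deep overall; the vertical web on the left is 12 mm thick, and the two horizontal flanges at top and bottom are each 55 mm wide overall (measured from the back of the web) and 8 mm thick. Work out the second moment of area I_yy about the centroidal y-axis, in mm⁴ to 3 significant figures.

Break the section into simple shapes (no overlaps), measuring from the bottom-left corner of the bounding box.
Web: 12 × 130, A = 1 560 mm², x = 6 mm, Ī = 18 720 mm⁴.
Top flange (beyond web): 43 × 8, A = 344 mm², x = 33.5 mm, Ī = 53 005 mm⁴.
Bottom flange (beyond web): 43 × 8, A = 344 mm², x = 33.5 mm, Ī = 53 005 mm⁴.
Centroid: x̄ = ΣA·x / ΣA = 14.416 mm.
Transfer each piece to the centroidal y-axis using Ī + A·d² with d = x − 14.416:
  web: d = -8.4164 mm → contributes +129 223 mm⁴
  top flange (beyond web): d = 19.084 mm → contributes +178 284 mm⁴
  bottom flange (beyond web): d = 19.084 mm → contributes +178 284 mm⁴
Total I = 485 792 mm⁴.

I_yy ≈ 4.86 × 10⁵ mm⁴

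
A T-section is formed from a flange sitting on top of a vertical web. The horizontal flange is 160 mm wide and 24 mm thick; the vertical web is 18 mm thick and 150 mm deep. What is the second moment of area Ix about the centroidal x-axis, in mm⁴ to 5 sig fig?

Treat the section as a set of non-overlapping primitives; coordinates are from the bounding-box lower-left.
Flange: 160 × 24, A = 3 840 mm², y = 162 mm, Ī = 184 320 mm⁴.
Web: 18 × 150, A = 2 700 mm², y = 75 mm, Ī = 5 062 500 mm⁴.
Centroid: ȳ = ΣA·y / ΣA = 126.0826 mm.
Transfer each piece to the centroidal x-axis using Ī + A·d² with d = y − 126.0826:
  flange: d = 35.91743 mm → contributes +5 138 158 mm⁴
  web: d = -51.08257 mm → contributes +12 107 958 mm⁴
Total I = 17 246 115 mm⁴.

Ix ≈ 1.7246 × 10⁷ mm⁴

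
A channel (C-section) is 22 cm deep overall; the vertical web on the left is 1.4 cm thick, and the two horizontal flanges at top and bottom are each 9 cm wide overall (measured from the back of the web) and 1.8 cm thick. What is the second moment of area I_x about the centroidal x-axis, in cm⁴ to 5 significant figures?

I_x ≈ 4040.6 cm⁴

Treat the section as a set of non-overlapping primitives; coordinates are from the bounding-box lower-left.
Web: 1.4 × 22, A = 30.8 cm², y = 11 cm, Ī = 1242.267 cm⁴.
Top flange (beyond web): 7.6 × 1.8, A = 13.68 cm², y = 21.1 cm, Ī = 3.6936 cm⁴.
Bottom flange (beyond web): 7.6 × 1.8, A = 13.68 cm², y = 0.9 cm, Ī = 3.6936 cm⁴.
By symmetry the centroid is at mid-height, ȳ = 11 cm.
Transfer each piece to the centroidal x-axis using Ī + A·d² with d = y − 11:
  web: d = 0 cm → contributes +1242.267 cm⁴
  top flange (beyond web): d = 10.1 cm → contributes +1399.19 cm⁴
  bottom flange (beyond web): d = -10.1 cm → contributes +1399.19 cm⁴
Total I = 4040.647 cm⁴.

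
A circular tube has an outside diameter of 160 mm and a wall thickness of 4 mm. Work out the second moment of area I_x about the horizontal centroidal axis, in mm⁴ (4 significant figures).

Decompose the section into non-overlapping parts with the origin at the bottom-left of its bounding rectangle.
Outer circle: ⌀160, A = 20106.2 mm², y = 80 mm, Ī = 32 169 909 mm⁴.
Bore (subtracted): ⌀152, A = 18145.8 mm², y = 80 mm, Ī = 26 202 592 mm⁴.
By symmetry the centroid is at mid-height, ȳ = 80 mm.
All pieces are centred on the horizontal centroidal axis, so I = ΣĪ (holes subtracted) = 5 967 317 mm⁴.

I_x ≈ 5.967 × 10⁶ mm⁴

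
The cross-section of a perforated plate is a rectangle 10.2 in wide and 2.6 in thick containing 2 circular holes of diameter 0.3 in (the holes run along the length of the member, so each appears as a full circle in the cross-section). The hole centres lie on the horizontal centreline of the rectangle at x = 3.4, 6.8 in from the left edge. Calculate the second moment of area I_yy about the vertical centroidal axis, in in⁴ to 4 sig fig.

Break the section into simple shapes (no overlaps), measuring from the bottom-left corner of the bounding box.
Plate: 10.2 × 2.6, A = 26.52 in², x = 5.1 in, Ī = 229.928 in⁴.
Hole 1 (subtracted): ⌀0.3, A = 0.0706858 in², x = 3.4 in, Ī = 0.000397608 in⁴.
Hole 2 (subtracted): ⌀0.3, A = 0.0706858 in², x = 6.8 in, Ī = 0.000397608 in⁴.
By symmetry the centroid is at mid-width, x̄ = 5.1 in.
Transfer each piece to the vertical centroidal axis using Ī + A·d² with d = x − 5.1:
  plate: d = 0 in → contributes +229.928 in⁴
  hole 1: d = -1.7 in → contributes −0.20468 in⁴
  hole 2: d = 1.7 in → contributes −0.20468 in⁴
Total I = 229.519 in⁴.

I_yy ≈ 229.5 in⁴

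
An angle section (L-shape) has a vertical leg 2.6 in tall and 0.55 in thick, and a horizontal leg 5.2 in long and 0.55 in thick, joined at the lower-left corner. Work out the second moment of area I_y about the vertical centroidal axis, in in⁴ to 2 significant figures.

I_y ≈ 11 in⁴

Break the section into simple shapes (no overlaps), measuring from the bottom-left corner of the bounding box.
Vertical leg: 0.55 × 2.6, A = 1.43 in², x = 0.275 in, Ī = 0.03605 in⁴.
Horizontal leg (remainder): 4.65 × 0.55, A = 2.558 in², x = 2.875 in, Ī = 4.608 in⁴.
Centroid: x̄ = ΣA·x / ΣA = 1.943 in.
Transfer each piece to the vertical centroidal axis using Ī + A·d² with d = x − 1.943:
  vertical leg: d = -1.668 in → contributes +4.013 in⁴
  horizontal leg (remainder): d = 0.9324 in → contributes +6.832 in⁴
Total I = 10.84 in⁴.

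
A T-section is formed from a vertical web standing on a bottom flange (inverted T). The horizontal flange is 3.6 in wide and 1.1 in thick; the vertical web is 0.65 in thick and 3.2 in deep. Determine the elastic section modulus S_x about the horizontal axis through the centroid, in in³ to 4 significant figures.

S_x ≈ 2.817 in³

Split into non-overlapping primitives; take the origin at the lower-left of the bounding box.
Flange: 3.6 × 1.1, A = 3.96 in², y = 0.55 in, Ī = 0.3993 in⁴.
Web: 0.65 × 3.2, A = 2.08 in², y = 2.7 in, Ī = 1.77493 in⁴.
Centroid: ȳ = ΣA·y / ΣA = 1.2904 in.
Transfer each piece to the horizontal axis through the centroid using Ī + A·d² with d = y − 1.2904:
  flange: d = -0.740397 in → contributes +2.57013 in⁴
  web: d = 1.4096 in → contributes +5.90785 in⁴
Total I = 8.47798 in⁴.
Extreme fibre distance c = 3.0096 in; S = I/c = 2.81698 in³.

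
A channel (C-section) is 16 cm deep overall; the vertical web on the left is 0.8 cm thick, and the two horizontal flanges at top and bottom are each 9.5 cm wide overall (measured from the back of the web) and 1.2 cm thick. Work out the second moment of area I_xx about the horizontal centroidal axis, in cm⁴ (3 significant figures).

Decompose the section into non-overlapping parts with the origin at the bottom-left of its bounding rectangle.
Web: 0.8 × 16, A = 12.8 cm², y = 8 cm, Ī = 273.07 cm⁴.
Top flange (beyond web): 8.7 × 1.2, A = 10.44 cm², y = 15.4 cm, Ī = 1.2528 cm⁴.
Bottom flange (beyond web): 8.7 × 1.2, A = 10.44 cm², y = 0.6 cm, Ī = 1.2528 cm⁴.
By symmetry the centroid is at mid-height, ȳ = 8 cm.
Transfer each piece to the horizontal centroidal axis using Ī + A·d² with d = y − 8:
  web: d = 0 cm → contributes +273.07 cm⁴
  top flange (beyond web): d = 7.4 cm → contributes +572.95 cm⁴
  bottom flange (beyond web): d = -7.4 cm → contributes +572.95 cm⁴
Total I = 1 419 cm⁴.

I_xx ≈ 1420 cm⁴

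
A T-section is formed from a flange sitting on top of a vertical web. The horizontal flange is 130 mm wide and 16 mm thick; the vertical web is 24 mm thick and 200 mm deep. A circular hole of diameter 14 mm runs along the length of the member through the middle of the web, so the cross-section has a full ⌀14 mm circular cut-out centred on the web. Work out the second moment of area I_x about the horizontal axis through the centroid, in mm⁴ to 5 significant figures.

I_x ≈ 3.2801 × 10⁷ mm⁴

Treat the section as a set of non-overlapping primitives; coordinates are from the bounding-box lower-left.
Flange: 130 × 16, A = 2 080 mm², y = 208 mm, Ī = 44373.33 mm⁴.
Web: 24 × 200, A = 4 800 mm², y = 100 mm, Ī = 16 000 000 mm⁴.
Hole (subtracted): ⌀14, A = 153.938 mm², y = 100 mm, Ī = 1885.741 mm⁴.
Centroid: ȳ = ΣA·y / ΣA = 133.3984 mm.
Transfer each piece to the horizontal axis through the centroid using Ī + A·d² with d = y − 133.3984:
  flange: d = 74.60156 mm → contributes +11 620 389 mm⁴
  web: d = -33.39844 mm → contributes +21 354 189 mm⁴
  hole: d = -33.39844 mm → contributes −173596.9 mm⁴
Total I = 32 800 981 mm⁴.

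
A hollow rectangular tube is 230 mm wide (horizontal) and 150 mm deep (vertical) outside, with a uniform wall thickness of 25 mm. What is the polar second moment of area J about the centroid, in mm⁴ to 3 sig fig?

Break the section into simple shapes (no overlaps), measuring from the bottom-left corner of the bounding box.
Outer rectangle: 230 × 150, A = 34 500 mm², y = 75 mm, Ī = 64 687 500 mm⁴.
Inner void (subtracted): 180 × 100, A = 18 000 mm², y = 75 mm, Ī = 15 000 000 mm⁴.
By symmetry the centroid is at mid-height, ȳ = 75 mm.
All pieces are centred on the centroidal x-axis, so I = ΣĪ (holes subtracted) = 49 687 500 mm⁴.
Repeating about the centroidal y-axis gives I_y = 103 487 500 mm⁴.
Polar second moment: J = I_x + I_y = 153 175 000 mm⁴.

J ≈ 1.53 × 10⁸ mm⁴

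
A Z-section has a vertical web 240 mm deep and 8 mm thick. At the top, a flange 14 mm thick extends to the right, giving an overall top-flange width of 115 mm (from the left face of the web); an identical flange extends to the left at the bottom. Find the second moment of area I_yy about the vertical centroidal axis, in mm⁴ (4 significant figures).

I_yy ≈ 1.277 × 10⁷ mm⁴

Decompose the section into non-overlapping parts with the origin at the bottom-left of its bounding rectangle.
Web: 8 × 240, A = 1 920 mm², x = 111 mm, Ī = 10 240 mm⁴.
Top flange (beyond web): 107 × 14, A = 1 498 mm², x = 168.5 mm, Ī = 1 429 217 mm⁴.
Bottom flange (beyond web): 107 × 14, A = 1 498 mm², x = 53.5 mm, Ī = 1 429 217 mm⁴.
Centroid: x̄ = ΣA·x / ΣA = 111 mm.
Transfer each piece to the vertical centroidal axis using Ī + A·d² with d = x − 111:
  web: d = 0 mm → contributes +10 240 mm⁴
  top flange (beyond web): d = 57.5 mm → contributes +6 381 979 mm⁴
  bottom flange (beyond web): d = -57.5 mm → contributes +6 381 979 mm⁴
Total I = 12 774 199 mm⁴.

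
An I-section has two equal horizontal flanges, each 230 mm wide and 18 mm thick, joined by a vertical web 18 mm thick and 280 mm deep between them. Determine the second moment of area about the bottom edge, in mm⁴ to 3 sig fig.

I_base ≈ 5.49 × 10⁸ mm⁴

Split into non-overlapping primitives; take the origin at the lower-left of the bounding box.
Bottom flange: 230 × 18, A = 4 140 mm², y = 9 mm, Ī = 111 780 mm⁴.
Web: 18 × 280, A = 5 040 mm², y = 158 mm, Ī = 32 928 000 mm⁴.
Top flange: 230 × 18, A = 4 140 mm², y = 307 mm, Ī = 111 780 mm⁴.
Transfer each piece to the base of the section using Ī + A·d² with d = y − 0:
  bottom flange: d = 9 mm → contributes +447 120 mm⁴
  web: d = 158 mm → contributes +158 746 560 mm⁴
  top flange: d = 307 mm → contributes +390 302 640 mm⁴
Total I = 549 496 320 mm⁴.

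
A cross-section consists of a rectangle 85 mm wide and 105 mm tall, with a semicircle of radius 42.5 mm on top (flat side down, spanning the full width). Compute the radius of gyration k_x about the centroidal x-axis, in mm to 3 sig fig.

Treat the section as a set of non-overlapping primitives; coordinates are from the bounding-box lower-left.
Rectangular body: 85 × 105, A = 8 925 mm², y = 52.5 mm, Ī = 8 199 844 mm⁴.
Semicircular cap: semicircle r = 42.5, A = 2837.3 mm², y = 123.04 mm, Ī = 358 086 mm⁴.
Centroid: ȳ = ΣA·y / ΣA = 69.515 mm.
Transfer each piece to the centroidal x-axis using Ī + A·d² with d = y − 69.515:
  rectangular body: d = -17.015 mm → contributes +10 783 672 mm⁴
  semicircular cap: d = 53.523 mm → contributes +8 485 908 mm⁴
Total I = 19 269 581 mm⁴.
Radius of gyration: k = √(I/A) = √(19 269 581 / 11 762) = 40.475 mm.

k_x ≈ 40.5 mm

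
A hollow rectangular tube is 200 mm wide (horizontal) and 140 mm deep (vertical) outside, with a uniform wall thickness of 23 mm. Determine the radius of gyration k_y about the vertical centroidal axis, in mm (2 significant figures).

k_y ≈ 69 mm

Treat the section as a set of non-overlapping primitives; coordinates are from the bounding-box lower-left.
Outer rectangle: 200 × 140, A = 28 000 mm², x = 100 mm, Ī = 93 333 333 mm⁴.
Inner void (subtracted): 154 × 94, A = 14 476 mm², x = 100 mm, Ī = 28 609 401 mm⁴.
By symmetry the centroid is at mid-width, x̄ = 100 mm.
All pieces are centred on the vertical centroidal axis, so I = ΣĪ (holes subtracted) = 64 723 932 mm⁴.
Radius of gyration: k = √(I/A) = √(64 723 932 / 13 524) = 69.18 mm.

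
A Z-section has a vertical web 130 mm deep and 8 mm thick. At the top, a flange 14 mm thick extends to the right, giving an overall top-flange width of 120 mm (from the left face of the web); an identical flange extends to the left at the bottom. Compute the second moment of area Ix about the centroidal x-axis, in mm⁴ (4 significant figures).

Ix ≈ 1.207 × 10⁷ mm⁴

Split into non-overlapping primitives; take the origin at the lower-left of the bounding box.
Web: 8 × 130, A = 1 040 mm², y = 65 mm, Ī = 1 464 667 mm⁴.
Top flange (beyond web): 112 × 14, A = 1 568 mm², y = 123 mm, Ī = 25610.7 mm⁴.
Bottom flange (beyond web): 112 × 14, A = 1 568 mm², y = 7 mm, Ī = 25610.7 mm⁴.
Centroid: ȳ = ΣA·y / ΣA = 65 mm.
Transfer each piece to the centroidal x-axis using Ī + A·d² with d = y − 65:
  web: d = 0 mm → contributes +1 464 667 mm⁴
  top flange (beyond web): d = 58 mm → contributes +5 300 363 mm⁴
  bottom flange (beyond web): d = -58 mm → contributes +5 300 363 mm⁴
Total I = 12 065 392 mm⁴.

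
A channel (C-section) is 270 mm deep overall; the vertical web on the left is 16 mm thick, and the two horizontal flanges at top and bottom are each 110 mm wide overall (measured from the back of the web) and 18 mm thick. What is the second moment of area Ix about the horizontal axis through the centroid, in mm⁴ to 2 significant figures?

Break the section into simple shapes (no overlaps), measuring from the bottom-left corner of the bounding box.
Web: 16 × 270, A = 4 320 mm², y = 135 mm, Ī = 26 244 000 mm⁴.
Top flange (beyond web): 94 × 18, A = 1 692 mm², y = 261 mm, Ī = 45 684 mm⁴.
Bottom flange (beyond web): 94 × 18, A = 1 692 mm², y = 9 mm, Ī = 45 684 mm⁴.
By symmetry the centroid is at mid-height, ȳ = 135 mm.
Transfer each piece to the horizontal axis through the centroid using Ī + A·d² with d = y − 135:
  web: d = 0 mm → contributes +26 244 000 mm⁴
  top flange (beyond web): d = 126 mm → contributes +26 907 876 mm⁴
  bottom flange (beyond web): d = -126 mm → contributes +26 907 876 mm⁴
Total I = 80 059 752 mm⁴.

Ix ≈ 8.0 × 10⁷ mm⁴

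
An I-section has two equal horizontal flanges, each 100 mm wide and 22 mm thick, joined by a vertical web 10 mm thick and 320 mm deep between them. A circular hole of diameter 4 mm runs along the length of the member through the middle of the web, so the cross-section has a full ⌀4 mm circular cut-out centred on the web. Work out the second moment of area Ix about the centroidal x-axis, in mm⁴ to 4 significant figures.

Ix ≈ 1.561 × 10⁸ mm⁴

Treat the section as a set of non-overlapping primitives; coordinates are from the bounding-box lower-left.
Bottom flange: 100 × 22, A = 2 200 mm², y = 11 mm, Ī = 88733.3 mm⁴.
Web: 10 × 320, A = 3 200 mm², y = 182 mm, Ī = 27 306 667 mm⁴.
Top flange: 100 × 22, A = 2 200 mm², y = 353 mm, Ī = 88733.3 mm⁴.
Hole (subtracted): ⌀4, A = 12.5664 mm², y = 182 mm, Ī = 12.5664 mm⁴.
By symmetry the centroid is at mid-height, ȳ = 182 mm.
Transfer each piece to the centroidal x-axis using Ī + A·d² with d = y − 182:
  bottom flange: d = -171 mm → contributes +64 418 933 mm⁴
  web: d = 0 mm → contributes +27 306 667 mm⁴
  top flange: d = 171 mm → contributes +64 418 933 mm⁴
  hole: d = 0 mm → contributes −12.5664 mm⁴
Total I = 156 144 521 mm⁴.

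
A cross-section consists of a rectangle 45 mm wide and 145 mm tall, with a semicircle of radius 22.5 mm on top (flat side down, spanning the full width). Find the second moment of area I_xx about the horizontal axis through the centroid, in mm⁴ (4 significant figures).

I_xx ≈ 1.623 × 10⁷ mm⁴

Break the section into simple shapes (no overlaps), measuring from the bottom-left corner of the bounding box.
Rectangular body: 45 × 145, A = 6 525 mm², y = 72.5 mm, Ī = 11 432 344 mm⁴.
Semicircular cap: semicircle r = 22.5, A = 795.216 mm², y = 154.549 mm, Ī = 28129.5 mm⁴.
Centroid: ȳ = ΣA·y / ΣA = 81.4132 mm.
Transfer each piece to the horizontal axis through the centroid using Ī + A·d² with d = y − 81.4132:
  rectangular body: d = -8.91325 mm → contributes +11 950 729 mm⁴
  semicircular cap: d = 73.1361 mm → contributes +4 281 644 mm⁴
Total I = 16 232 373 mm⁴.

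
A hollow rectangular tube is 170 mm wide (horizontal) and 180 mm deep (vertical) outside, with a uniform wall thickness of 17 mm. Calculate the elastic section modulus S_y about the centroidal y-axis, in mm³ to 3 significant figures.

Decompose the section into non-overlapping parts with the origin at the bottom-left of its bounding rectangle.
Outer rectangle: 170 × 180, A = 30 600 mm², x = 85 mm, Ī = 73 695 000 mm⁴.
Inner void (subtracted): 136 × 146, A = 19 856 mm², x = 85 mm, Ī = 30 604 715 mm⁴.
By symmetry the centroid is at mid-width, x̄ = 85 mm.
All pieces are centred on the centroidal y-axis, so I = ΣĪ (holes subtracted) = 43 090 285 mm⁴.
Extreme fibre distance c = 85 mm; S = I/c = 506 945 mm³.

S_y ≈ 5.07 × 10⁵ mm³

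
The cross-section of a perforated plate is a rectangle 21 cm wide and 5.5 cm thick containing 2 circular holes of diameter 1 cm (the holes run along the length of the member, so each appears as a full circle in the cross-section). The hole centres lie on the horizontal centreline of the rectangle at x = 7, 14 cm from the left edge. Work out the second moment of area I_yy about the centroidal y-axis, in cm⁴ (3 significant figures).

Treat the section as a set of non-overlapping primitives; coordinates are from the bounding-box lower-left.
Plate: 21 × 5.5, A = 115.5 cm², x = 10.5 cm, Ī = 4244.6 cm⁴.
Hole 1 (subtracted): ⌀1, A = 0.7854 cm², x = 7 cm, Ī = 0.049087 cm⁴.
Hole 2 (subtracted): ⌀1, A = 0.7854 cm², x = 14 cm, Ī = 0.049087 cm⁴.
By symmetry the centroid is at mid-width, x̄ = 10.5 cm.
Transfer each piece to the centroidal y-axis using Ī + A·d² with d = x − 10.5:
  plate: d = 0 cm → contributes +4244.6 cm⁴
  hole 1: d = -3.5 cm → contributes −9.6702 cm⁴
  hole 2: d = 3.5 cm → contributes −9.6702 cm⁴
Total I = 4225.3 cm⁴.

I_yy ≈ 4230 cm⁴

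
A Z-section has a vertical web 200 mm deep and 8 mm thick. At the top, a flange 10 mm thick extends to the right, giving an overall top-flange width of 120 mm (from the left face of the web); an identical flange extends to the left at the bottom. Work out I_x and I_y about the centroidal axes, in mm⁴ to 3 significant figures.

Treat the section as a set of non-overlapping primitives; coordinates are from the bounding-box lower-left.
Web: 8 × 200, A = 1 600 mm², y = 100 mm, Ī = 5 333 333 mm⁴.
Top flange (beyond web): 112 × 10, A = 1 120 mm², y = 195 mm, Ī = 9333.3 mm⁴.
Bottom flange (beyond web): 112 × 10, A = 1 120 mm², y = 5 mm, Ī = 9333.3 mm⁴.
Centroid: ȳ = ΣA·y / ΣA = 100 mm.
Transfer each piece to the centroidal x-axis using Ī + A·d² with d = y − 100:
  web: d = 0 mm → contributes +5 333 333 mm⁴
  top flange (beyond web): d = 95 mm → contributes +10 117 333 mm⁴
  bottom flange (beyond web): d = -95 mm → contributes +10 117 333 mm⁴
Total I = 25 568 000 mm⁴.
For the y-axis: x̄ = 116 mm.
Repeating about the centroidal y-axis gives I_y = 10 414 080 mm⁴.

I_x ≈ 2.56 × 10⁷ mm⁴, I_y ≈ 1.04 × 10⁷ mm⁴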